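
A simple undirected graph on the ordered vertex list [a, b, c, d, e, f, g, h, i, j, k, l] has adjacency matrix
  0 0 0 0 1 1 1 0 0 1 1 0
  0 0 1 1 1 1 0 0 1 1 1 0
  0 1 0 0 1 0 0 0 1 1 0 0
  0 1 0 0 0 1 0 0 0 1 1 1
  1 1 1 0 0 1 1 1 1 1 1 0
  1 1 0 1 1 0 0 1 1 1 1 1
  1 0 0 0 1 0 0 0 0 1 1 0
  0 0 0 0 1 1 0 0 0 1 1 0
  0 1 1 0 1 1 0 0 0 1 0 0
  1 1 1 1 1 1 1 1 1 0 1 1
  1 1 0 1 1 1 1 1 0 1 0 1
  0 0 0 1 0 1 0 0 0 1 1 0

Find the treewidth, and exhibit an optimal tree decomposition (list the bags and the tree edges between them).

Each bag holds 5 vertices, so the decomposition has width 4, which upper-bounds the treewidth. For the lower bound, the 5 vertices {a, e, g, j, k} are pairwise adjacent, and any tree decomposition puts a clique entirely inside one bag — forcing width ≥ 4. Therefore the treewidth is 4.

Treewidth 4.
Bags: B1 = {b, d, f, j, k}  B2 = {d, f, j, k, l}  B3 = {b, e, f, j, k}  B4 = {e, f, h, j, k}  B5 = {a, e, f, j, k}  B6 = {b, e, f, i, j}  B7 = {b, c, e, i, j}  B8 = {a, e, g, j, k}
Tree: B1–B2, B1–B3, B3–B4, B3–B5, B3–B6, B6–B7, B5–B8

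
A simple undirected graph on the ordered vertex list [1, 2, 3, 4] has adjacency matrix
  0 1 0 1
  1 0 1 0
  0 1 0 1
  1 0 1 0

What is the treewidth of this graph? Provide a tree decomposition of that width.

Each bag holds 3 vertices, so the decomposition has width 2, which upper-bounds the treewidth. Since 4–1–2–3–4 is a cycle in G, G is not acyclic. Forests are exactly the graphs of treewidth ≤ 1, so tw(G) ≥ 2. Therefore the treewidth is 2.

Treewidth 2.
One optimal decomposition is:
Bags: B1 = {1, 2, 4}  B2 = {2, 3, 4}
Tree: B1–B2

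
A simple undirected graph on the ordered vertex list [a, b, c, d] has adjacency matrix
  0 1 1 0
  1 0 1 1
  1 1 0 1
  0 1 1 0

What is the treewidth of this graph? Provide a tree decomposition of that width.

Each bag holds 3 vertices, so the decomposition has width 2, which upper-bounds the treewidth. For the lower bound, the 3 vertices {b, c, d} are pairwise adjacent, and any tree decomposition puts a clique entirely inside one bag — forcing width ≥ 2. Hence tw(G) = 2 exactly.

Treewidth 2.
One optimal decomposition is:
Bags: B1 = {a, b, c}  B2 = {b, c, d}
Tree: B1–B2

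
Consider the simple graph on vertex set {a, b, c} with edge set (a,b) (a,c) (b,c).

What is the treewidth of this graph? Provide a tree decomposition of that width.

Treewidth 2.
Bags: B1 = {a, b, c}
Tree: (single bag)

A single bag containing all 3 vertices is trivially a valid decomposition of width 2. Conversely, {a, b, c} is a clique of size 3, and the vertices of any clique must share a bag in every tree decomposition; so some bag has ≥ 3 vertices and tw(G) ≥ 2. Hence tw(G) = 2 exactly.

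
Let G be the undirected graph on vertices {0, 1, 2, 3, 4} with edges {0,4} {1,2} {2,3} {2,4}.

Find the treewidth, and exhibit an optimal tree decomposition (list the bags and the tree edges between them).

Every bag has size at most 2, so the width is 2 − 1 = 1 and tw(G) ≤ 1. G has an edge, so its treewidth is at least 1. Combining the bounds, tw(G) = 1.

Treewidth 1.
One such decomposition:
Bags: B1 = {2, 4}  B2 = {2, 3}  B3 = {0, 4}  B4 = {1, 2}
Tree: B1–B2, B1–B3, B2–B4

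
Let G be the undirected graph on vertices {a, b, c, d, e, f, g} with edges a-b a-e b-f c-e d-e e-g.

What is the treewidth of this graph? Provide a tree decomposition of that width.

Every bag has size at most 2, so the width is 2 − 1 = 1 and tw(G) ≤ 1. Any graph with an edge has treewidth ≥ 1, and G has the edge e–c. Therefore the treewidth is 1.

Treewidth 1.
One optimal decomposition is:
Bags: B1 = {c, e}  B2 = {d, e}  B3 = {e, g}  B4 = {a, e}  B5 = {a, b}  B6 = {b, f}
Tree: B1–B2, B1–B3, B1–B4, B4–B5, B5–B6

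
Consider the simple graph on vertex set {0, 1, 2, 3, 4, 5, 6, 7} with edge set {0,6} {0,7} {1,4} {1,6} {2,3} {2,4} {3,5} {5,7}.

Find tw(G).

A width-2 tree decomposition is:
Bags: B1 = {0, 6, 7}  B2 = {5, 6, 7}  B3 = {3, 5, 6}  B4 = {2, 3, 6}  B5 = {2, 4, 6}  B6 = {1, 4, 6}
Tree: B1–B2, B2–B3, B3–B4, B4–B5, B5–B6
Each bag holds 3 vertices, so the decomposition has width 2, which upper-bounds the treewidth. The edges 6–0–7–5–3–2–4–1–6 form a cycle, so G is not a tree and its treewidth is at least 2. Combining the bounds, tw(G) = 2.

2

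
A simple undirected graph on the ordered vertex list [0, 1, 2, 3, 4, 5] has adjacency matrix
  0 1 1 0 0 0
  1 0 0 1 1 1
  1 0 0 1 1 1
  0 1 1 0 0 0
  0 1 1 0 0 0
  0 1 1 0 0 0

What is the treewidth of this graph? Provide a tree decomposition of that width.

The largest bag has 3 vertices, giving width 2; this decomposition certifies tw(G) ≤ 2. Since 1–4–2–5–1 is a cycle in G, G is not acyclic. Forests are exactly the graphs of treewidth ≤ 1, so tw(G) ≥ 2. The upper and lower bounds meet at 2, so that is the treewidth.

Treewidth 2.
Bags: B1 = {1, 2, 4}  B2 = {1, 2, 5}  B3 = {1, 2, 3}  B4 = {0, 1, 2}
Tree: B1–B2, B2–B3, B3–B4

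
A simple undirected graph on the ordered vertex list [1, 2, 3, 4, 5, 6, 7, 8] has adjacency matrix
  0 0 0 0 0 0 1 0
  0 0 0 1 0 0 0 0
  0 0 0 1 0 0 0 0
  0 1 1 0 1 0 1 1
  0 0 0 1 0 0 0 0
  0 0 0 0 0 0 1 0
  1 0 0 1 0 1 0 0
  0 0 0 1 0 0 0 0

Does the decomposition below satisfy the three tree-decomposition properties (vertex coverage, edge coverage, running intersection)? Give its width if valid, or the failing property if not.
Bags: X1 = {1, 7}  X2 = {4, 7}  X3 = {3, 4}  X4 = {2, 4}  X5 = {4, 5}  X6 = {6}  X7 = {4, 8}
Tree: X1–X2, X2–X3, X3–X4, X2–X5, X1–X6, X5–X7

A tree decomposition must satisfy three properties: every vertex lies in some bag; for every edge, both endpoints lie together in some bag; and for every vertex, the bags containing it form a connected subtree. Here edge (7,6) lies in no bag, so the decomposition is invalid.

No — edge (7,6) lies in no bag.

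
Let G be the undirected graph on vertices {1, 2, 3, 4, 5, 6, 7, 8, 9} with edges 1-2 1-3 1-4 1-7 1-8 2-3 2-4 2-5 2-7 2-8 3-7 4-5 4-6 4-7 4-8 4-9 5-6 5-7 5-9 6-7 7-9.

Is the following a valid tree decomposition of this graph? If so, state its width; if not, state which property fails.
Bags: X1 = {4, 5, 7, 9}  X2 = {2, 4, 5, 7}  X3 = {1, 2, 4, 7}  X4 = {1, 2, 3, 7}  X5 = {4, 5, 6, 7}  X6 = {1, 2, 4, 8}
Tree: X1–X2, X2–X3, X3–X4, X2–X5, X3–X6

Yes; width 3.

Checking the three conditions: (i) the bags cover all of {1, 2, 3, 4, 5, 6, 7, 8, 9}; (ii) for each edge, some bag contains both endpoints; (iii) the bags containing any fixed vertex form a subtree. All hold, so the decomposition is valid with width 4 − 1 = 3.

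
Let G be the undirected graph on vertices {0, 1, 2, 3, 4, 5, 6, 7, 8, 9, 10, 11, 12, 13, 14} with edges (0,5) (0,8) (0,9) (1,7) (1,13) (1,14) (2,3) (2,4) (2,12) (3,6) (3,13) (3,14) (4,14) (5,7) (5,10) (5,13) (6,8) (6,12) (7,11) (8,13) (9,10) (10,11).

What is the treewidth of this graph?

3

A width-3 tree decomposition is:
Bags: B1 = {2, 4, 12, 14}  B2 = {2, 3, 12, 14}  B3 = {3, 6, 12, 14}  B4 = {1, 3, 6, 14}  B5 = {1, 3, 6, 13}  B6 = {1, 6, 8, 13}  B7 = {1, 7, 8, 13}  B8 = {5, 7, 8, 13}  B9 = {0, 5, 7, 8}  B10 = {0, 5, 7, 11}  B11 = {0, 5, 10, 11}  B12 = {0, 9, 10, 11}
Tree: B1–B2, B2–B3, B3–B4, B4–B5, B5–B6, B6–B7, B7–B8, B8–B9, B9–B10, B10–B11, B11–B12
Each bag holds 4 vertices, so the decomposition has width 3, which upper-bounds the treewidth. For the lower bound: the 4 vertex sets {2,4,12}, {14}, {3}, {1,6,8,13} are disjoint, each induces a connected subgraph, and every pair is joined by at least one edge of G. Contracting each set to a single vertex therefore yields K_{4} as a minor, and since treewidth is minor-monotone, tw(G) ≥ tw(K_{4}) = 3. Hence tw(G) = 3 exactly.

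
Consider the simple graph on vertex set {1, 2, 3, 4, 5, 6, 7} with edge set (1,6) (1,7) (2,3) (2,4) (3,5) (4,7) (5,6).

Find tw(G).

A width-2 tree decomposition is:
Bags: B1 = {1, 6, 7}  B2 = {5, 6, 7}  B3 = {3, 5, 7}  B4 = {2, 3, 7}  B5 = {2, 4, 7}
Tree: B1–B2, B2–B3, B3–B4, B4–B5
Each bag holds 3 vertices, so the decomposition has width 2, which upper-bounds the treewidth. Since 7–1–6–5–3–2–4–7 is a cycle in G, G is not acyclic. Forests are exactly the graphs of treewidth ≤ 1, so tw(G) ≥ 2. Hence tw(G) = 2 exactly.

2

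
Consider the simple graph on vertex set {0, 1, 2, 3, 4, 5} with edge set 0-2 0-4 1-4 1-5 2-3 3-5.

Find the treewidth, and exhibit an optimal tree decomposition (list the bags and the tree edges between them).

Treewidth 2.
Bags: B1 = {0, 1, 4}  B2 = {0, 1, 2}  B3 = {1, 2, 3}  B4 = {1, 3, 5}
Tree: B1–B2, B2–B3, B3–B4

Each bag holds 3 vertices, so the decomposition has width 2, which upper-bounds the treewidth. For the lower bound, G contains the cycle 1–4–0–2–3–5–1, so G is not a forest; only forests have treewidth ≤ 1, hence tw(G) ≥ 2. Combining the bounds, tw(G) = 2.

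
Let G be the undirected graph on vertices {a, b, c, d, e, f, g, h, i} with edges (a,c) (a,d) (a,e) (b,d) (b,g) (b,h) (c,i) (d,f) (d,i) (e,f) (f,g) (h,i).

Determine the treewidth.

A width-3 tree decomposition is:
Bags: B1 = {a, c, h, i}  B2 = {a, d, h, i}  B3 = {a, b, d, h}  B4 = {a, b, d, e}  B5 = {b, d, e, f}  B6 = {b, e, f, g}
Tree: B1–B2, B2–B3, B3–B4, B4–B5, B5–B6
Each bag holds 4 vertices, so the decomposition has width 3, which upper-bounds the treewidth. For the lower bound: the 4 vertex sets {c,h,i}, {a}, {d}, {b,e,f,g} are disjoint, each induces a connected subgraph, and every pair is joined by at least one edge of G. Contracting each set to a single vertex therefore yields K_{4} as a minor, and since treewidth is minor-monotone, tw(G) ≥ tw(K_{4}) = 3. Therefore the treewidth is 3.

3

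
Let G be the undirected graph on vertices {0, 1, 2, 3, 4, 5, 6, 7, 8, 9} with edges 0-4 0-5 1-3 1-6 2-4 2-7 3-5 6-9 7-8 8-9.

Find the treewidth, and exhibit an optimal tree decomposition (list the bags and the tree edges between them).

Treewidth 2.
Bags: B1 = {1, 6, 9}  B2 = {1, 3, 9}  B3 = {3, 5, 9}  B4 = {0, 5, 9}  B5 = {0, 4, 9}  B6 = {2, 4, 9}  B7 = {2, 7, 9}  B8 = {7, 8, 9}
Tree: B1–B2, B2–B3, B3–B4, B4–B5, B5–B6, B6–B7, B7–B8

Each bag holds 3 vertices, so the decomposition has width 2, which upper-bounds the treewidth. Since 9–6–1–3–5–0–4–2–7–8–9 is a cycle in G, G is not acyclic. Forests are exactly the graphs of treewidth ≤ 1, so tw(G) ≥ 2. Combining the bounds, tw(G) = 2.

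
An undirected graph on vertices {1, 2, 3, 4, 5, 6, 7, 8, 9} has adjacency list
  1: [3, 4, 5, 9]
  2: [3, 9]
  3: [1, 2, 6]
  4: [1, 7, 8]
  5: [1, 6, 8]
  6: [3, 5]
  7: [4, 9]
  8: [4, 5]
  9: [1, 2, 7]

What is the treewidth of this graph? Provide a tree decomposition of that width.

Every bag has size at most 4, so the width is 4 − 1 = 3 and tw(G) ≤ 3. For the lower bound: the 4 vertex sets {5,6,8}, {3}, {1}, {2,4,7,9} are disjoint, each induces a connected subgraph, and every pair is joined by at least one edge of G. Contracting each set to a single vertex therefore yields K_{4} as a minor, and since treewidth is minor-monotone, tw(G) ≥ tw(K_{4}) = 3. The upper and lower bounds meet at 3, so that is the treewidth.

Treewidth 3.
One such decomposition:
Bags: B1 = {3, 5, 6, 8}  B2 = {1, 3, 5, 8}  B3 = {1, 3, 4, 8}  B4 = {1, 2, 3, 4}  B5 = {1, 2, 4, 9}  B6 = {2, 4, 7, 9}
Tree: B1–B2, B2–B3, B3–B4, B4–B5, B5–B6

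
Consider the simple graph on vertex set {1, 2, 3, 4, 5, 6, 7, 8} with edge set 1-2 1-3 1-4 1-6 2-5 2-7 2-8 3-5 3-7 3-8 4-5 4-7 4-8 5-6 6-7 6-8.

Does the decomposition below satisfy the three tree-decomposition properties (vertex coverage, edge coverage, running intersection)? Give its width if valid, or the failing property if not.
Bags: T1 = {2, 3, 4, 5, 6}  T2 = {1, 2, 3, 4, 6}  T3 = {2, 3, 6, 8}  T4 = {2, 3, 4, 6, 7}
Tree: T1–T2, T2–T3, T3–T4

A tree decomposition must satisfy three properties: every vertex lies in some bag; for every edge, both endpoints lie together in some bag; and for every vertex, the bags containing it form a connected subtree. Here edge (4,8) lies in no bag, so the decomposition is invalid.

No — edge (4,8) lies in no bag.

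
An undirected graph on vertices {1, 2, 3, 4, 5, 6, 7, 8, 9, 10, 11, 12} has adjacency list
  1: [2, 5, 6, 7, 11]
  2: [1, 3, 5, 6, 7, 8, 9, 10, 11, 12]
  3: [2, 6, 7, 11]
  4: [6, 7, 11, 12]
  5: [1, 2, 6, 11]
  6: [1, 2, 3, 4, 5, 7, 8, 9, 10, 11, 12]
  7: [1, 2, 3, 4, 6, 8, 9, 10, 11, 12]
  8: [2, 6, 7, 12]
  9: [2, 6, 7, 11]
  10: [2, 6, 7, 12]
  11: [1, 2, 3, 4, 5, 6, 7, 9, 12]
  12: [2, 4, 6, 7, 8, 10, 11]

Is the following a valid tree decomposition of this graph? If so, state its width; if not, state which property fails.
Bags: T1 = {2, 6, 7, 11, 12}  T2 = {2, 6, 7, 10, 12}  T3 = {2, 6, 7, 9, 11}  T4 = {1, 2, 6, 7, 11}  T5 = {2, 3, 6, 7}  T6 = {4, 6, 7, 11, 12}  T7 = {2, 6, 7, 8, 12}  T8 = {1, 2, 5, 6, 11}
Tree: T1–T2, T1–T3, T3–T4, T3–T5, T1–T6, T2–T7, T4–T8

A tree decomposition must satisfy three properties: every vertex lies in some bag; for every edge, both endpoints lie together in some bag; and for every vertex, the bags containing it form a connected subtree. Here edge (11,3) lies in no bag, so the decomposition is invalid.

No — edge (11,3) lies in no bag.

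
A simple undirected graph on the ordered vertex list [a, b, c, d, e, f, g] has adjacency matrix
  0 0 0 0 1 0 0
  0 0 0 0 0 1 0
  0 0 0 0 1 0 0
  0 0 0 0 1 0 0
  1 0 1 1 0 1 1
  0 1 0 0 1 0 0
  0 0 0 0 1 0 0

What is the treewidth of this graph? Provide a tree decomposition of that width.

Treewidth 1.
One such decomposition:
Bags: B1 = {d, e}  B2 = {e, f}  B3 = {c, e}  B4 = {e, g}  B5 = {a, e}  B6 = {b, f}
Tree: B1–B2, B1–B3, B2–B4, B1–B5, B2–B6

Each bag holds 2 vertices, so the decomposition has width 1, which upper-bounds the treewidth. Since G has at least one edge (e.g. e–d), it is not an edgeless graph, so tw(G) ≥ 1. The upper and lower bounds meet at 1, so that is the treewidth.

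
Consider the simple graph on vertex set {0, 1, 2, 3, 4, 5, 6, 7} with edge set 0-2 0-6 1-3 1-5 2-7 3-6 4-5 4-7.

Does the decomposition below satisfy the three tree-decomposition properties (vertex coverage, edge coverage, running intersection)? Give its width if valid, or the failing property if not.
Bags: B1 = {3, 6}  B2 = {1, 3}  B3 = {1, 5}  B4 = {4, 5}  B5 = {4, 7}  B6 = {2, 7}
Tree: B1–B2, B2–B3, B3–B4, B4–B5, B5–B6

A tree decomposition must satisfy three properties: every vertex lies in some bag; for every edge, both endpoints lie together in some bag; and for every vertex, the bags containing it form a connected subtree. Here vertex 0 appears in no bag, so the decomposition is invalid.

No — vertex 0 appears in no bag.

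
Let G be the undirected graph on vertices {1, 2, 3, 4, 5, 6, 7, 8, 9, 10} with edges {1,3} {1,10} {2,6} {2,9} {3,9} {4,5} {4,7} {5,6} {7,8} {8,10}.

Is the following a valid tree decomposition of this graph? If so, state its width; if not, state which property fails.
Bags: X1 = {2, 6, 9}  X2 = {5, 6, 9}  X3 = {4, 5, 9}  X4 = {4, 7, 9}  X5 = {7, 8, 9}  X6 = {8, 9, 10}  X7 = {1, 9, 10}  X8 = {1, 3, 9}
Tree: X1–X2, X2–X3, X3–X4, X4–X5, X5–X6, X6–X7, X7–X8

Checking the three conditions: (i) the bags cover all of {1, 2, 3, 4, 5, 6, 7, 8, 9, 10}; (ii) for each edge, some bag contains both endpoints; (iii) the bags containing any fixed vertex form a subtree. All hold, so the decomposition is valid with width 3 − 1 = 2.

Yes; width 2.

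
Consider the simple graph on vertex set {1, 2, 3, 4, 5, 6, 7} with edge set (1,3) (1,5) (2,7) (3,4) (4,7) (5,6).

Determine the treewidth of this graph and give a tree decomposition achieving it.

Treewidth 1.
One optimal decomposition is:
Bags: B1 = {5, 6}  B2 = {1, 5}  B3 = {1, 3}  B4 = {3, 4}  B5 = {4, 7}  B6 = {2, 7}
Tree: B1–B2, B2–B3, B3–B4, B4–B5, B5–B6

Each bag holds 2 vertices, so the decomposition has width 1, which upper-bounds the treewidth. G has an edge, so its treewidth is at least 1. Combining the bounds, tw(G) = 1.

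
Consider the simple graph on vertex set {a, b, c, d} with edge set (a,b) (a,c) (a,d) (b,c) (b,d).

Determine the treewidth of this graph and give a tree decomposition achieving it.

Treewidth 2.
One optimal decomposition is:
Bags: B1 = {a, b, d}  B2 = {a, b, c}
Tree: B1–B2

Every bag has size at most 3, so the width is 3 − 1 = 2 and tw(G) ≤ 2. On the other hand G contains the 3-clique {a, b, d}. A clique must lie in a single bag of any decomposition, so no decomposition can have width below 2. Hence tw(G) = 2 exactly.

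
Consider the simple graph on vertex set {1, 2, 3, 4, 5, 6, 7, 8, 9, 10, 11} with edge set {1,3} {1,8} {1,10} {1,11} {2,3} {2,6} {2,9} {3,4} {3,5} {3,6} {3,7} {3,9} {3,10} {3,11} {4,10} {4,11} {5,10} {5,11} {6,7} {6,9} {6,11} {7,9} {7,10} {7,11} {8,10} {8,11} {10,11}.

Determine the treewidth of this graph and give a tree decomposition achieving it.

The largest bag has 4 vertices, giving width 3; this decomposition certifies tw(G) ≤ 3. Conversely, {1, 8, 10, 11} is a clique of size 4, and the vertices of any clique must share a bag in every tree decomposition; so some bag has ≥ 4 vertices and tw(G) ≥ 3. Combining the bounds, tw(G) = 3.

Treewidth 3.
One such decomposition:
Bags: B1 = {1, 3, 10, 11}  B2 = {1, 8, 10, 11}  B3 = {3, 7, 10, 11}  B4 = {3, 6, 7, 11}  B5 = {3, 6, 7, 9}  B6 = {2, 3, 6, 9}  B7 = {3, 5, 10, 11}  B8 = {3, 4, 10, 11}
Tree: B1–B2, B1–B3, B3–B4, B4–B5, B5–B6, B1–B7, B3–B8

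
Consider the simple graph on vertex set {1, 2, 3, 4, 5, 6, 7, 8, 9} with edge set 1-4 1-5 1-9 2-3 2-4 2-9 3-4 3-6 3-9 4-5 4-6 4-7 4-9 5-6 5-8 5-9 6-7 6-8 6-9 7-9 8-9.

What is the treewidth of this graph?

A width-3 tree decomposition is:
Bags: B1 = {4, 5, 6, 9}  B2 = {3, 4, 6, 9}  B3 = {4, 6, 7, 9}  B4 = {2, 3, 4, 9}  B5 = {5, 6, 8, 9}  B6 = {1, 4, 5, 9}
Tree: B1–B2, B1–B3, B2–B4, B1–B5, B1–B6
Each bag holds 4 vertices, so the decomposition has width 3, which upper-bounds the treewidth. Conversely, {5, 6, 8, 9} is a clique of size 4, and the vertices of any clique must share a bag in every tree decomposition; so some bag has ≥ 4 vertices and tw(G) ≥ 3. Hence tw(G) = 3 exactly.

3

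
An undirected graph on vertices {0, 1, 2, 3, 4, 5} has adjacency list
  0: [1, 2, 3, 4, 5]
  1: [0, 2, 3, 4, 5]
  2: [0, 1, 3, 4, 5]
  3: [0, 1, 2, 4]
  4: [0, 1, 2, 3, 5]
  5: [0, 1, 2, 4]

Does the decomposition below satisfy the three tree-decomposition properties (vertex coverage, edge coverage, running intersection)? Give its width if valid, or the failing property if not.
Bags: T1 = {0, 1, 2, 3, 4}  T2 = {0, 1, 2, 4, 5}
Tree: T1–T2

Yes; width 4.

Checking the three conditions: (i) the bags cover all of {0, 1, 2, 3, 4, 5}; (ii) for each edge, some bag contains both endpoints; (iii) the bags containing any fixed vertex form a subtree. All hold, so the decomposition is valid with width 5 − 1 = 4.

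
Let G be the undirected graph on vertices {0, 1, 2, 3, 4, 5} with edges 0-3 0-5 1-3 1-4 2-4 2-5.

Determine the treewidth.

2

A width-2 tree decomposition is:
Bags: B1 = {1, 3, 4}  B2 = {0, 3, 4}  B3 = {0, 4, 5}  B4 = {2, 4, 5}
Tree: B1–B2, B2–B3, B3–B4
The largest bag has 3 vertices, giving width 2; this decomposition certifies tw(G) ≤ 2. Since 4–1–3–0–5–2–4 is a cycle in G, G is not acyclic. Forests are exactly the graphs of treewidth ≤ 1, so tw(G) ≥ 2. Combining the bounds, tw(G) = 2.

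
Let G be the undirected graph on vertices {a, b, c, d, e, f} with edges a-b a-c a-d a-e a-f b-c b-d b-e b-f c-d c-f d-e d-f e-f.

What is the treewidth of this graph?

4

A width-4 tree decomposition is:
Bags: B1 = {a, b, c, d, f}  B2 = {a, b, d, e, f}
Tree: B1–B2
Each bag holds 5 vertices, so the decomposition has width 4, which upper-bounds the treewidth. For the lower bound, the 5 vertices {a, b, d, e, f} are pairwise adjacent, and any tree decomposition puts a clique entirely inside one bag — forcing width ≥ 4. The upper and lower bounds meet at 4, so that is the treewidth.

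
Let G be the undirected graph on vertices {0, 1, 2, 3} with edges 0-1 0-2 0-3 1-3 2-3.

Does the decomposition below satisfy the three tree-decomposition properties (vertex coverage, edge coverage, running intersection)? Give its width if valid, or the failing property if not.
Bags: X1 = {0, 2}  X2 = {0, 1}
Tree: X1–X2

A tree decomposition must satisfy three properties: every vertex lies in some bag; for every edge, both endpoints lie together in some bag; and for every vertex, the bags containing it form a connected subtree. Here vertex 3 appears in no bag, so the decomposition is invalid.

No — vertex 3 appears in no bag.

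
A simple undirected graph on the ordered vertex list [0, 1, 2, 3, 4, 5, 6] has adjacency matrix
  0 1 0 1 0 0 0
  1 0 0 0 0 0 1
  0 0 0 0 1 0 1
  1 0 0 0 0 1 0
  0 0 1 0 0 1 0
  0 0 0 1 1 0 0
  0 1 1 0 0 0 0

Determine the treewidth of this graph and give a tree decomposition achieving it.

The largest bag has 3 vertices, giving width 2; this decomposition certifies tw(G) ≤ 2. The edges 1–0–3–5–4–2–6–1 form a cycle, so G is not a tree and its treewidth is at least 2. Combining the bounds, tw(G) = 2.

Treewidth 2.
Bags: B1 = {0, 1, 3}  B2 = {1, 3, 5}  B3 = {1, 4, 5}  B4 = {1, 2, 4}  B5 = {1, 2, 6}
Tree: B1–B2, B2–B3, B3–B4, B4–B5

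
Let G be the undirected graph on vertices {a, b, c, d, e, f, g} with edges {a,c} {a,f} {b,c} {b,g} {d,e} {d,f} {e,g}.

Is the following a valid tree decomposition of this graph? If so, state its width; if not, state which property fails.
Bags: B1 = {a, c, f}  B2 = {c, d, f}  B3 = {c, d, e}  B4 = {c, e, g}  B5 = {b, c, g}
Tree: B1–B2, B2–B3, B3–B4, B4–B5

Checking the three conditions: (i) the bags cover all of {a, b, c, d, e, f, g}; (ii) for each edge, some bag contains both endpoints; (iii) the bags containing any fixed vertex form a subtree. All hold, so the decomposition is valid with width 3 − 1 = 2.

Yes; width 2.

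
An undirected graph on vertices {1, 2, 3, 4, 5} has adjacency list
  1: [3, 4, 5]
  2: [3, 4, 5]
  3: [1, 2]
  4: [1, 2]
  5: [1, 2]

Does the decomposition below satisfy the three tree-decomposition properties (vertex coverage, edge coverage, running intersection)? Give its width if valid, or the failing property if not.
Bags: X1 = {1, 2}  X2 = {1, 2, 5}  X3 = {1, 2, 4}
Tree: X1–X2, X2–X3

No — vertex 3 appears in no bag.

A tree decomposition must satisfy three properties: every vertex lies in some bag; for every edge, both endpoints lie together in some bag; and for every vertex, the bags containing it form a connected subtree. Here vertex 3 appears in no bag, so the decomposition is invalid.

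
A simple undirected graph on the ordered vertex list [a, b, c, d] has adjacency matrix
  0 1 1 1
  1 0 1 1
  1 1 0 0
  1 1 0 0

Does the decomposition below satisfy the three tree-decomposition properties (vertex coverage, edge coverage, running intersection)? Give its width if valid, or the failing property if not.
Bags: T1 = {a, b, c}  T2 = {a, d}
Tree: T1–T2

No — edge (b,d) lies in no bag.

A tree decomposition must satisfy three properties: every vertex lies in some bag; for every edge, both endpoints lie together in some bag; and for every vertex, the bags containing it form a connected subtree. Here edge (b,d) lies in no bag, so the decomposition is invalid.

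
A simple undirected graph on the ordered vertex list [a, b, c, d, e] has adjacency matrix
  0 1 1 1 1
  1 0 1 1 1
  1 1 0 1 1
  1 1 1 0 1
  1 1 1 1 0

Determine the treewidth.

4

A width-4 tree decomposition is:
Bags: B1 = {a, b, c, d, e}
Tree: (single bag)
With just one bag of size 5, the width is 5 − 1 = 4, so tw(G) ≤ 4. On the other hand G contains the 5-clique {a, b, c, d, e}. A clique must lie in a single bag of any decomposition, so no decomposition can have width below 4. Hence tw(G) = 4 exactly.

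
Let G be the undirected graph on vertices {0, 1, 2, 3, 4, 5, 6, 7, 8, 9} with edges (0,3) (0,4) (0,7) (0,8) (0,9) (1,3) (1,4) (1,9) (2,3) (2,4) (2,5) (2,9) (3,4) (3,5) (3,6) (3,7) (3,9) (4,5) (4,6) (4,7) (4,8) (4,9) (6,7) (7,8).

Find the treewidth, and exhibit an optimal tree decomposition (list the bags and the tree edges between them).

Each bag holds 4 vertices, so the decomposition has width 3, which upper-bounds the treewidth. For the lower bound, the 4 vertices {0, 4, 7, 8} are pairwise adjacent, and any tree decomposition puts a clique entirely inside one bag — forcing width ≥ 3. Hence tw(G) = 3 exactly.

Treewidth 3.
Bags: B1 = {2, 3, 4, 9}  B2 = {0, 3, 4, 9}  B3 = {0, 3, 4, 7}  B4 = {2, 3, 4, 5}  B5 = {1, 3, 4, 9}  B6 = {0, 4, 7, 8}  B7 = {3, 4, 6, 7}
Tree: B1–B2, B2–B3, B1–B4, B2–B5, B3–B6, B3–B7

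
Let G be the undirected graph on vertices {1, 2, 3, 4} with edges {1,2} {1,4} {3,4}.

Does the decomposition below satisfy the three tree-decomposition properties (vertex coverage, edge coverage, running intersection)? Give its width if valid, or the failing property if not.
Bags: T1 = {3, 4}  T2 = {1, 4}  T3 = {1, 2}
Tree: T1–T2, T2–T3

Every vertex of G appears in some bag (union = {1, 2, 3, 4}); every edge is covered by a bag; and for each vertex v the set of bags containing v is connected in the bag tree. The decomposition is therefore valid. The largest bag has 2 vertices, so the width is 1.

Yes; width 1.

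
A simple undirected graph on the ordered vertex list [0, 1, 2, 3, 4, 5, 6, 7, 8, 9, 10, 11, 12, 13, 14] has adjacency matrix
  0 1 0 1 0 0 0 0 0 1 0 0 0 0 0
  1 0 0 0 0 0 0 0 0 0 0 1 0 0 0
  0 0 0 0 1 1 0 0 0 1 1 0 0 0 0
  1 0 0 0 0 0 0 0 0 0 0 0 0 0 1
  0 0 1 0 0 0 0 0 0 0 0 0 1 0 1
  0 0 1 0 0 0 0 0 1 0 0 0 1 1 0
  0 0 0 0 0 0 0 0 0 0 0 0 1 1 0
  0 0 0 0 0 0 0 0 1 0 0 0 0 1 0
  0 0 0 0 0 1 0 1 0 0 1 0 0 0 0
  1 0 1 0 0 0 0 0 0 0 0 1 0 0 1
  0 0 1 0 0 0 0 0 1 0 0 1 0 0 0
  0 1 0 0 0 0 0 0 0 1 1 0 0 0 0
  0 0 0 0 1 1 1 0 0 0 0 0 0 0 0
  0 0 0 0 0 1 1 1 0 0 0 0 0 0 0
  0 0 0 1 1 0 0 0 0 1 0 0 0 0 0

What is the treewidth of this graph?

3

A width-3 tree decomposition is:
Bags: B1 = {0, 1, 3, 14}  B2 = {0, 1, 9, 14}  B3 = {1, 9, 11, 14}  B4 = {4, 9, 11, 14}  B5 = {2, 4, 9, 11}  B6 = {2, 4, 10, 11}  B7 = {2, 4, 10, 12}  B8 = {2, 5, 10, 12}  B9 = {5, 8, 10, 12}  B10 = {5, 6, 8, 12}  B11 = {5, 6, 8, 13}  B12 = {6, 7, 8, 13}
Tree: B1–B2, B2–B3, B3–B4, B4–B5, B5–B6, B6–B7, B7–B8, B8–B9, B9–B10, B10–B11, B11–B12
The largest bag has 4 vertices, giving width 3; this decomposition certifies tw(G) ≤ 3. For the lower bound: the 4 vertex sets {0,1,3}, {14}, {9}, {2,4,10,11} are disjoint, each induces a connected subgraph, and every pair is joined by at least one edge of G. Contracting each set to a single vertex therefore yields K_{4} as a minor, and since treewidth is minor-monotone, tw(G) ≥ tw(K_{4}) = 3. Hence tw(G) = 3 exactly.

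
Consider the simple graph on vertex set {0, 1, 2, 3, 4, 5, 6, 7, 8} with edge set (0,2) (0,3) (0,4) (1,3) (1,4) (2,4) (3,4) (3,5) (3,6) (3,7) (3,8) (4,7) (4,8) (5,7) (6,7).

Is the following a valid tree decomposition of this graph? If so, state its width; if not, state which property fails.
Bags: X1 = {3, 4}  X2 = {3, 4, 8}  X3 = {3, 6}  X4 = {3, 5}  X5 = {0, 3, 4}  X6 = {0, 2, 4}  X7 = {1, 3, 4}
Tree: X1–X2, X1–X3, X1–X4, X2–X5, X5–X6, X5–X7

A tree decomposition must satisfy three properties: every vertex lies in some bag; for every edge, both endpoints lie together in some bag; and for every vertex, the bags containing it form a connected subtree. Here vertex 7 appears in no bag, so the decomposition is invalid.

No — vertex 7 appears in no bag.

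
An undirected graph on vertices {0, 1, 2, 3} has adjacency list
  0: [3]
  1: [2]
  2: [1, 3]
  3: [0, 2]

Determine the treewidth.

A width-1 tree decomposition is:
Bags: B1 = {1, 2}  B2 = {2, 3}  B3 = {0, 3}
Tree: B1–B2, B2–B3
Every bag has size at most 2, so the width is 2 − 1 = 1 and tw(G) ≤ 1. G has an edge, so its treewidth is at least 1. The upper and lower bounds meet at 1, so that is the treewidth.

1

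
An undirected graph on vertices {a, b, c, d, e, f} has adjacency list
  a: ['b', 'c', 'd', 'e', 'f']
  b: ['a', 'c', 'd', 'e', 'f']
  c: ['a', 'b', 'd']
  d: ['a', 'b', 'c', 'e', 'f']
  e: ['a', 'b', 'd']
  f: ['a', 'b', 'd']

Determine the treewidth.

3

A width-3 tree decomposition is:
Bags: B1 = {a, b, d, f}  B2 = {a, b, d, e}  B3 = {a, b, c, d}
Tree: B1–B2, B2–B3
Each bag holds 4 vertices, so the decomposition has width 3, which upper-bounds the treewidth. On the other hand G contains the 4-clique {a, b, d, e}. A clique must lie in a single bag of any decomposition, so no decomposition can have width below 3. The upper and lower bounds meet at 3, so that is the treewidth.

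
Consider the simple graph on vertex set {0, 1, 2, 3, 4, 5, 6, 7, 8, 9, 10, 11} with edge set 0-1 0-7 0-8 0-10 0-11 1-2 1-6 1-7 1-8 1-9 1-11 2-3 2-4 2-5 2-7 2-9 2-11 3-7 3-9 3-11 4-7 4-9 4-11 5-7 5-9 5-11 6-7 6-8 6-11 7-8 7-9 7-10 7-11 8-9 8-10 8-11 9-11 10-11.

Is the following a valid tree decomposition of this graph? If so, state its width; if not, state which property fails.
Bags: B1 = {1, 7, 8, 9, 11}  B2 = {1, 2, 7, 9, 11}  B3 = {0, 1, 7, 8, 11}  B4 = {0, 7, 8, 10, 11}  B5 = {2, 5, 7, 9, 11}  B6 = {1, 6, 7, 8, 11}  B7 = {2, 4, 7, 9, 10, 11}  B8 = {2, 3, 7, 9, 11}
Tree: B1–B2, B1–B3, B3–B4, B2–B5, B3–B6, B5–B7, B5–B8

No — bags containing vertex 10 are not connected in the tree.

A tree decomposition must satisfy three properties: every vertex lies in some bag; for every edge, both endpoints lie together in some bag; and for every vertex, the bags containing it form a connected subtree. Here bags containing vertex 10 are not connected in the tree, so the decomposition is invalid.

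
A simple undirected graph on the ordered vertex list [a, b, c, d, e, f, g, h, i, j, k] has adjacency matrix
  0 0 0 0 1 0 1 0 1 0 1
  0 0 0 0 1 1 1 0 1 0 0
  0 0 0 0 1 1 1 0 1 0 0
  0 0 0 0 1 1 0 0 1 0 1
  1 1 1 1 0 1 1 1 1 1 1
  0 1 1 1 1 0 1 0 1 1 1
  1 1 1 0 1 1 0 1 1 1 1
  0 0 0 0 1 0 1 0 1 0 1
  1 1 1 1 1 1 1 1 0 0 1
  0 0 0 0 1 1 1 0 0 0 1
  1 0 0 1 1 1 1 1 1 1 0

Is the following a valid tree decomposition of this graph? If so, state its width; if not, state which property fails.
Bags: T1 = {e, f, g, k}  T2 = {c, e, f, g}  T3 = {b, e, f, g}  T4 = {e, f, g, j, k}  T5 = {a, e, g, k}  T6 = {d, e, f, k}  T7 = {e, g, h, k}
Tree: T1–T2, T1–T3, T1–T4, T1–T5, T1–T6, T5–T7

A tree decomposition must satisfy three properties: every vertex lies in some bag; for every edge, both endpoints lie together in some bag; and for every vertex, the bags containing it form a connected subtree. Here vertex i appears in no bag, so the decomposition is invalid.

No — vertex i appears in no bag.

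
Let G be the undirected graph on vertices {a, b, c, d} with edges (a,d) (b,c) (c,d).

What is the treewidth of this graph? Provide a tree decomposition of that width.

Treewidth 1.
One optimal decomposition is:
Bags: B1 = {a, d}  B2 = {c, d}  B3 = {b, c}
Tree: B1–B2, B2–B3

Every bag has size at most 2, so the width is 2 − 1 = 1 and tw(G) ≤ 1. G has an edge, so its treewidth is at least 1. Combining the bounds, tw(G) = 1.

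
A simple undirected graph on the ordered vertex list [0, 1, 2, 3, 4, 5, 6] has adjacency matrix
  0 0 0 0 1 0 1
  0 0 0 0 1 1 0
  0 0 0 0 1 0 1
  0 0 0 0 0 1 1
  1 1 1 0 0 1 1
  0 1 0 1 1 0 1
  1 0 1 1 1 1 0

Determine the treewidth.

A width-2 tree decomposition is:
Bags: B1 = {4, 5, 6}  B2 = {1, 4, 5}  B3 = {2, 4, 6}  B4 = {0, 4, 6}  B5 = {3, 5, 6}
Tree: B1–B2, B1–B3, B3–B4, B1–B5
Every bag has size at most 3, so the width is 3 − 1 = 2 and tw(G) ≤ 2. On the other hand G contains the 3-clique {3, 5, 6}. A clique must lie in a single bag of any decomposition, so no decomposition can have width below 2. Therefore the treewidth is 2.

2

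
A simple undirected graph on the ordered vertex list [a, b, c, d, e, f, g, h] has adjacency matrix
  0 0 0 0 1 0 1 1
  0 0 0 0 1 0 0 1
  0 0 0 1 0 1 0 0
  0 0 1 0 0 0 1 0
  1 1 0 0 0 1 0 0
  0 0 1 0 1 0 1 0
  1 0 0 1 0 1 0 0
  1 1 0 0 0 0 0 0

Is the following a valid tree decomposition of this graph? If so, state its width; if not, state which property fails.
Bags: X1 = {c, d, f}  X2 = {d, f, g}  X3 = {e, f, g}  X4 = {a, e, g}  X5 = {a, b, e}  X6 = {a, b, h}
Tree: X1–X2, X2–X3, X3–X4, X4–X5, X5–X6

Yes; width 2.

Checking the three conditions: (i) the bags cover all of {a, b, c, d, e, f, g, h}; (ii) for each edge, some bag contains both endpoints; (iii) the bags containing any fixed vertex form a subtree. All hold, so the decomposition is valid with width 3 − 1 = 2.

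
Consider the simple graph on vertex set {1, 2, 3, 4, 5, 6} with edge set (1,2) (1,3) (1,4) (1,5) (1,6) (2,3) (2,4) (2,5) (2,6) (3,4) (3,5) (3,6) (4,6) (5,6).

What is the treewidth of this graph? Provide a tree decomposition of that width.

Treewidth 4.
Bags: B1 = {1, 2, 3, 4, 6}  B2 = {1, 2, 3, 5, 6}
Tree: B1–B2

Every bag has size at most 5, so the width is 5 − 1 = 4 and tw(G) ≤ 4. On the other hand G contains the 5-clique {1, 2, 3, 4, 6}. A clique must lie in a single bag of any decomposition, so no decomposition can have width below 4. Combining the bounds, tw(G) = 4.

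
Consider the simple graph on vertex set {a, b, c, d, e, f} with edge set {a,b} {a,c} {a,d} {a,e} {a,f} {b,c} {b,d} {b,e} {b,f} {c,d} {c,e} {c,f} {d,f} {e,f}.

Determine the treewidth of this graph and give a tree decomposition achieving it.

Treewidth 4.
One such decomposition:
Bags: B1 = {a, b, c, e, f}  B2 = {a, b, c, d, f}
Tree: B1–B2

Each bag holds 5 vertices, so the decomposition has width 4, which upper-bounds the treewidth. For the lower bound, the 5 vertices {a, b, c, d, f} are pairwise adjacent, and any tree decomposition puts a clique entirely inside one bag — forcing width ≥ 4. Hence tw(G) = 4 exactly.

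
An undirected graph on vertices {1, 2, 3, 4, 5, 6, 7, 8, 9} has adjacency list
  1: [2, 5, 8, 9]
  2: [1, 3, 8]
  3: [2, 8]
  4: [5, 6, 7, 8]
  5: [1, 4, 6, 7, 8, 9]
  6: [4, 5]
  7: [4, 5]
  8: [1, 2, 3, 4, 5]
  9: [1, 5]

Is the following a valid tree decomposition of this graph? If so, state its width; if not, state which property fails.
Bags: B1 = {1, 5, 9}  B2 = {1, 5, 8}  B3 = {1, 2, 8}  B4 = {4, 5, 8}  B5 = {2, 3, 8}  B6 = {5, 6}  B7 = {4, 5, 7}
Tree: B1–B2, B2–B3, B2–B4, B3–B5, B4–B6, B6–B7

A tree decomposition must satisfy three properties: every vertex lies in some bag; for every edge, both endpoints lie together in some bag; and for every vertex, the bags containing it form a connected subtree. Here edge (4,6) lies in no bag, so the decomposition is invalid.

No — edge (4,6) lies in no bag.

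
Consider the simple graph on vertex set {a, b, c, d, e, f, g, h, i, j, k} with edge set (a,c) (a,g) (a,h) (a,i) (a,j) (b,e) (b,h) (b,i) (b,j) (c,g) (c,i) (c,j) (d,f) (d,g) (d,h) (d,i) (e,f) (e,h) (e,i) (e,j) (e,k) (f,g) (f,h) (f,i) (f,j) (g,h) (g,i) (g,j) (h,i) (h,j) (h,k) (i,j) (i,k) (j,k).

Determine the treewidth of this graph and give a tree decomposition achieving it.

Treewidth 4.
One such decomposition:
Bags: B1 = {a, c, g, i, j}  B2 = {a, g, h, i, j}  B3 = {f, g, h, i, j}  B4 = {e, f, h, i, j}  B5 = {d, f, g, h, i}  B6 = {e, h, i, j, k}  B7 = {b, e, h, i, j}
Tree: B1–B2, B2–B3, B3–B4, B3–B5, B4–B6, B6–B7

Each bag holds 5 vertices, so the decomposition has width 4, which upper-bounds the treewidth. For the lower bound, the 5 vertices {d, f, g, h, i} are pairwise adjacent, and any tree decomposition puts a clique entirely inside one bag — forcing width ≥ 4. Hence tw(G) = 4 exactly.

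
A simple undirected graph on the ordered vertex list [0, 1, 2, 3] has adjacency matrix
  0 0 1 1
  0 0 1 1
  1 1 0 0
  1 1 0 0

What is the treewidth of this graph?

A width-2 tree decomposition is:
Bags: B1 = {0, 1, 3}  B2 = {0, 1, 2}
Tree: B1–B2
Each bag holds 3 vertices, so the decomposition has width 2, which upper-bounds the treewidth. The edges 1–3–0–2–1 form a cycle, so G is not a tree and its treewidth is at least 2. Hence tw(G) = 2 exactly.

2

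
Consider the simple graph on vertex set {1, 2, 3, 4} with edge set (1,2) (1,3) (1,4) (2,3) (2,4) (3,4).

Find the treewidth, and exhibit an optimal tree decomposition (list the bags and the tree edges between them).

With just one bag of size 4, the width is 4 − 1 = 3, so tw(G) ≤ 3. Conversely, {1, 2, 3, 4} is a clique of size 4, and the vertices of any clique must share a bag in every tree decomposition; so some bag has ≥ 4 vertices and tw(G) ≥ 3. Therefore the treewidth is 3.

Treewidth 3.
Bags: B1 = {1, 2, 3, 4}
Tree: (single bag)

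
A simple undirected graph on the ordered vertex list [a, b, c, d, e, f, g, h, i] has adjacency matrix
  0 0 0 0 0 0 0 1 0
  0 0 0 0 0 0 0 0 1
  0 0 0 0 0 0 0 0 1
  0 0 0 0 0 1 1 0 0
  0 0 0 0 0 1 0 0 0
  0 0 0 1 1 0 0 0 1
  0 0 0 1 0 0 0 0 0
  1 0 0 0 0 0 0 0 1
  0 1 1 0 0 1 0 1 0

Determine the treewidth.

1

A width-1 tree decomposition is:
Bags: B1 = {b, i}  B2 = {f, i}  B3 = {h, i}  B4 = {c, i}  B5 = {e, f}  B6 = {a, h}  B7 = {d, f}  B8 = {d, g}
Tree: B1–B2, B1–B3, B3–B4, B2–B5, B3–B6, B2–B7, B7–B8
Each bag holds 2 vertices, so the decomposition has width 1, which upper-bounds the treewidth. Since G has at least one edge (e.g. i–b), it is not an edgeless graph, so tw(G) ≥ 1. Therefore the treewidth is 1.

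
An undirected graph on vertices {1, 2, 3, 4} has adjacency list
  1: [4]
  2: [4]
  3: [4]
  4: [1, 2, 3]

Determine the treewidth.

1

A width-1 tree decomposition is:
Bags: B1 = {1, 4}  B2 = {3, 4}  B3 = {2, 4}
Tree: B1–B2, B1–B3
Every bag has size at most 2, so the width is 2 − 1 = 1 and tw(G) ≤ 1. Any graph with an edge has treewidth ≥ 1, and G has the edge 4–1. Therefore the treewidth is 1.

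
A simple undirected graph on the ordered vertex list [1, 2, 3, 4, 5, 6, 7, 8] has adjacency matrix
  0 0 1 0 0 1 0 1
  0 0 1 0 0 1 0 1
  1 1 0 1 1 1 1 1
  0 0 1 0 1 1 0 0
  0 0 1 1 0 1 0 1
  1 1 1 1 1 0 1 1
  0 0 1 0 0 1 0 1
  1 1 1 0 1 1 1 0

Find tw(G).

A width-3 tree decomposition is:
Bags: B1 = {3, 6, 7, 8}  B2 = {3, 5, 6, 8}  B3 = {2, 3, 6, 8}  B4 = {3, 4, 5, 6}  B5 = {1, 3, 6, 8}
Tree: B1–B2, B1–B3, B2–B4, B2–B5
Every bag has size at most 4, so the width is 4 − 1 = 3 and tw(G) ≤ 3. For the lower bound, the 4 vertices {1, 3, 6, 8} are pairwise adjacent, and any tree decomposition puts a clique entirely inside one bag — forcing width ≥ 3. Combining the bounds, tw(G) = 3.

3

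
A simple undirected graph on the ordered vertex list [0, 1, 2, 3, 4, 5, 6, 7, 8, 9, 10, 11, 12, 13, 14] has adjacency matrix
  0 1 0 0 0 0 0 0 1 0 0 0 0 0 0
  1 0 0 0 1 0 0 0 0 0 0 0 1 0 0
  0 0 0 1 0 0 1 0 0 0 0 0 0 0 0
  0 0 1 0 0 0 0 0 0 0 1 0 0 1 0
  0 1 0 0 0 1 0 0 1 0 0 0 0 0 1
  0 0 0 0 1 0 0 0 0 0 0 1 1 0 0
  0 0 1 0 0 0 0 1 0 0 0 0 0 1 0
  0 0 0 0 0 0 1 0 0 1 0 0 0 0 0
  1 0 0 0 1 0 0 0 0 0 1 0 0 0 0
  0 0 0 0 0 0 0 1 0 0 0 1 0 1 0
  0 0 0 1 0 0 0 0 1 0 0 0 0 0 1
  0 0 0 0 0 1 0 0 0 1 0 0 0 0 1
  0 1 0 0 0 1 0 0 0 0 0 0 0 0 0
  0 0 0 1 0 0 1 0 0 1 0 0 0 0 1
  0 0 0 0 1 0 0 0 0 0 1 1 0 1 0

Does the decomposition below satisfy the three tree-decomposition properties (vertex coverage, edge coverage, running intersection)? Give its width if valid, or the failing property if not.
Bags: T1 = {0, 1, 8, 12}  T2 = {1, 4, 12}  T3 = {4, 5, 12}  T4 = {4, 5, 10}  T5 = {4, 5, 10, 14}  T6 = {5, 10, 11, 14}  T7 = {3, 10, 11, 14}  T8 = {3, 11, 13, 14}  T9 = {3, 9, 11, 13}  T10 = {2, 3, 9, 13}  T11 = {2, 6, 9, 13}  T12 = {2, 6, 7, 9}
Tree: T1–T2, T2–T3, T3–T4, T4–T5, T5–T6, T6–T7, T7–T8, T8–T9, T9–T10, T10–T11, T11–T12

No — edge (8,4) lies in no bag.

A tree decomposition must satisfy three properties: every vertex lies in some bag; for every edge, both endpoints lie together in some bag; and for every vertex, the bags containing it form a connected subtree. Here edge (8,4) lies in no bag, so the decomposition is invalid.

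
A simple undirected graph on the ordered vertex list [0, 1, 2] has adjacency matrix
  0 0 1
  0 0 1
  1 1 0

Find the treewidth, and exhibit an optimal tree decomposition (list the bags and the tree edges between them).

Each bag holds 2 vertices, so the decomposition has width 1, which upper-bounds the treewidth. Since G has at least one edge (e.g. 0–2), it is not an edgeless graph, so tw(G) ≥ 1. The upper and lower bounds meet at 1, so that is the treewidth.

Treewidth 1.
One optimal decomposition is:
Bags: B1 = {0, 2}  B2 = {1, 2}
Tree: B1–B2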